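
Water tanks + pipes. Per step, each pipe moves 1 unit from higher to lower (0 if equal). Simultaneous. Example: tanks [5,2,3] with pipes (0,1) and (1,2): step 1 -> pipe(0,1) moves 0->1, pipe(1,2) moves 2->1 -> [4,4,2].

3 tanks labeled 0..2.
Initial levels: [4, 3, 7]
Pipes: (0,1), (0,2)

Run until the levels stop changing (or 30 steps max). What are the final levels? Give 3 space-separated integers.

Step 1: flows [0->1,2->0] -> levels [4 4 6]
Step 2: flows [0=1,2->0] -> levels [5 4 5]
Step 3: flows [0->1,0=2] -> levels [4 5 5]
Step 4: flows [1->0,2->0] -> levels [6 4 4]
Step 5: flows [0->1,0->2] -> levels [4 5 5]
  -> period-2 cycle: step 5 state = step 3 state; never stabilizes
  -> state at step 30: (30-3) mod 2 = 1, same as step 4 -> [6 4 4]

Answer: 6 4 4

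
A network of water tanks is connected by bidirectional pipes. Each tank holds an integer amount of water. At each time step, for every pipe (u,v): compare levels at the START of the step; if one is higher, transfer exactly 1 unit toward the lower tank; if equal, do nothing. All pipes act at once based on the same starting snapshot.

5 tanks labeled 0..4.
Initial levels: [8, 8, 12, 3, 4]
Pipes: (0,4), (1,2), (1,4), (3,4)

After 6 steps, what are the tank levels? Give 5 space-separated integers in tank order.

Step 1: flows [0->4,2->1,1->4,4->3] -> levels [7 8 11 4 5]
Step 2: flows [0->4,2->1,1->4,4->3] -> levels [6 8 10 5 6]
Step 3: flows [0=4,2->1,1->4,4->3] -> levels [6 8 9 6 6]
Step 4: flows [0=4,2->1,1->4,3=4] -> levels [6 8 8 6 7]
Step 5: flows [4->0,1=2,1->4,4->3] -> levels [7 7 8 7 6]
Step 6: flows [0->4,2->1,1->4,3->4] -> levels [6 7 7 6 9]

Answer: 6 7 7 6 9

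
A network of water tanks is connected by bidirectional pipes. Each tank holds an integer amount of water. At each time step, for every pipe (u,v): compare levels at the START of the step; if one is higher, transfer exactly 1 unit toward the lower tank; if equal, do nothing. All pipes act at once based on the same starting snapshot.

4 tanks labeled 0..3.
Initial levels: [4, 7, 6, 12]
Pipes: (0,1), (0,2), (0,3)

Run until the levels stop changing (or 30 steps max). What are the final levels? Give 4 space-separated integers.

Step 1: flows [1->0,2->0,3->0] -> levels [7 6 5 11]
Step 2: flows [0->1,0->2,3->0] -> levels [6 7 6 10]
Step 3: flows [1->0,0=2,3->0] -> levels [8 6 6 9]
Step 4: flows [0->1,0->2,3->0] -> levels [7 7 7 8]
Step 5: flows [0=1,0=2,3->0] -> levels [8 7 7 7]
Step 6: flows [0->1,0->2,0->3] -> levels [5 8 8 8]
Step 7: flows [1->0,2->0,3->0] -> levels [8 7 7 7]
  -> period-2 cycle: step 7 state = step 5 state; never stabilizes
  -> state at step 30: (30-5) mod 2 = 1, same as step 6 -> [5 8 8 8]

Answer: 5 8 8 8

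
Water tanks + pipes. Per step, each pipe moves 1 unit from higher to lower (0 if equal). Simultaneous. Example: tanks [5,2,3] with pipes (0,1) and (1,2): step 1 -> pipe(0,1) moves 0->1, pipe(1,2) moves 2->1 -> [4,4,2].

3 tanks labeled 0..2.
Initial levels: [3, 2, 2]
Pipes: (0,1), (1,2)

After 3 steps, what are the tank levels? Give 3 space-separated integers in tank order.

Answer: 2 3 2

Derivation:
Step 1: flows [0->1,1=2] -> levels [2 3 2]
Step 2: flows [1->0,1->2] -> levels [3 1 3]
Step 3: flows [0->1,2->1] -> levels [2 3 2]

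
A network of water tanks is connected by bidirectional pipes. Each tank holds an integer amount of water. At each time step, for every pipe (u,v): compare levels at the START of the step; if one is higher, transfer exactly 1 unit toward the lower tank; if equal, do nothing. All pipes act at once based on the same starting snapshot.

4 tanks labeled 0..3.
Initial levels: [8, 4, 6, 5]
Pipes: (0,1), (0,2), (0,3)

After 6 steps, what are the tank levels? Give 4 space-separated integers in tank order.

Answer: 7 5 6 5

Derivation:
Step 1: flows [0->1,0->2,0->3] -> levels [5 5 7 6]
Step 2: flows [0=1,2->0,3->0] -> levels [7 5 6 5]
Step 3: flows [0->1,0->2,0->3] -> levels [4 6 7 6]
Step 4: flows [1->0,2->0,3->0] -> levels [7 5 6 5]
  -> period-2 cycle: step 4 state = step 2 state
  -> state at step 6: (6-2) mod 2 = 0, same as step 2 -> [7 5 6 5]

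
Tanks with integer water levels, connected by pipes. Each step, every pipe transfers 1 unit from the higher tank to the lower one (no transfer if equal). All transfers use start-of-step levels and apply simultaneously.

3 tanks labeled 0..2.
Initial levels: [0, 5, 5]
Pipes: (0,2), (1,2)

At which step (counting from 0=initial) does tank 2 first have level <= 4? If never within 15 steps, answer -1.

Step 1: flows [2->0,1=2] -> levels [1 5 4]
Tank 2 first reaches <=4 at step 1

Answer: 1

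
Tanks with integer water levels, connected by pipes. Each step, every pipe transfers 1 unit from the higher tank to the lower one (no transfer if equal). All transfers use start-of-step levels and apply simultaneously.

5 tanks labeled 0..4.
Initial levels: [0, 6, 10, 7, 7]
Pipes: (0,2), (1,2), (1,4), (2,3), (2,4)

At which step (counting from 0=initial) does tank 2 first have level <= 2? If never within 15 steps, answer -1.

Answer: -1

Derivation:
Step 1: flows [2->0,2->1,4->1,2->3,2->4] -> levels [1 8 6 8 7]
Step 2: flows [2->0,1->2,1->4,3->2,4->2] -> levels [2 6 8 7 7]
Step 3: flows [2->0,2->1,4->1,2->3,2->4] -> levels [3 8 4 8 7]
Step 4: flows [2->0,1->2,1->4,3->2,4->2] -> levels [4 6 6 7 7]
Step 5: flows [2->0,1=2,4->1,3->2,4->2] -> levels [5 7 7 6 5]
Step 6: flows [2->0,1=2,1->4,2->3,2->4] -> levels [6 6 4 7 7]
Step 7: flows [0->2,1->2,4->1,3->2,4->2] -> levels [5 6 8 6 5]
Step 8: flows [2->0,2->1,1->4,2->3,2->4] -> levels [6 6 4 7 7]
  -> period-2 cycle (repeats step 6); tank 2 never drops to <=2
Tank 2 never reaches <=2 within 15 steps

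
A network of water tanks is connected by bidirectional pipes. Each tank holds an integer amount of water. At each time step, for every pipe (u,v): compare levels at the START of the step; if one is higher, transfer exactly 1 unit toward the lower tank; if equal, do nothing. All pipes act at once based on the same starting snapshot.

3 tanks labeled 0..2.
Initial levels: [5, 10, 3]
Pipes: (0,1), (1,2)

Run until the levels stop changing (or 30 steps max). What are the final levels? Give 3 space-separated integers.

Step 1: flows [1->0,1->2] -> levels [6 8 4]
Step 2: flows [1->0,1->2] -> levels [7 6 5]
Step 3: flows [0->1,1->2] -> levels [6 6 6]
Step 4: flows [0=1,1=2] -> levels [6 6 6]
  -> stable (no change)

Answer: 6 6 6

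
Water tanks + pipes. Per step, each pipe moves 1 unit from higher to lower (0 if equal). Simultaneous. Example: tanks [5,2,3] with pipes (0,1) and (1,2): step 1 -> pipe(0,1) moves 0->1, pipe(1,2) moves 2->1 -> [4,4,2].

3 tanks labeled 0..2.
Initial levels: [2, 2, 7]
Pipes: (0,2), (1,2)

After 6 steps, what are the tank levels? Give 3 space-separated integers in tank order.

Step 1: flows [2->0,2->1] -> levels [3 3 5]
Step 2: flows [2->0,2->1] -> levels [4 4 3]
Step 3: flows [0->2,1->2] -> levels [3 3 5]
  -> period-2 cycle: step 3 state = step 1 state
  -> state at step 6: (6-1) mod 2 = 1, same as step 2 -> [4 4 3]

Answer: 4 4 3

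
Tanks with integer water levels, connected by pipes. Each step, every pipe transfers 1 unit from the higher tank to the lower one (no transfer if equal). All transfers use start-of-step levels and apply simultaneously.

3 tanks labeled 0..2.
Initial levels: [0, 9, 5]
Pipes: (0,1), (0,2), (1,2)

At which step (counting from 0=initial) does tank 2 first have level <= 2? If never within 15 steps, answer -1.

Answer: -1

Derivation:
Step 1: flows [1->0,2->0,1->2] -> levels [2 7 5]
Step 2: flows [1->0,2->0,1->2] -> levels [4 5 5]
Step 3: flows [1->0,2->0,1=2] -> levels [6 4 4]
Step 4: flows [0->1,0->2,1=2] -> levels [4 5 5]
  -> period-2 cycle (repeats step 2); tank 2 never drops to <=2
Tank 2 never reaches <=2 within 15 steps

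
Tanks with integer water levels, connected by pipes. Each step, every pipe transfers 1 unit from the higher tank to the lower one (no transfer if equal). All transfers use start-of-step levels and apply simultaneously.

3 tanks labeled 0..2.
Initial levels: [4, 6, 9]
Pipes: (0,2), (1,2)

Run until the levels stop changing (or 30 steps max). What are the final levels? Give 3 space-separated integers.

Step 1: flows [2->0,2->1] -> levels [5 7 7]
Step 2: flows [2->0,1=2] -> levels [6 7 6]
Step 3: flows [0=2,1->2] -> levels [6 6 7]
Step 4: flows [2->0,2->1] -> levels [7 7 5]
Step 5: flows [0->2,1->2] -> levels [6 6 7]
  -> period-2 cycle: step 5 state = step 3 state; never stabilizes
  -> state at step 30: (30-3) mod 2 = 1, same as step 4 -> [7 7 5]

Answer: 7 7 5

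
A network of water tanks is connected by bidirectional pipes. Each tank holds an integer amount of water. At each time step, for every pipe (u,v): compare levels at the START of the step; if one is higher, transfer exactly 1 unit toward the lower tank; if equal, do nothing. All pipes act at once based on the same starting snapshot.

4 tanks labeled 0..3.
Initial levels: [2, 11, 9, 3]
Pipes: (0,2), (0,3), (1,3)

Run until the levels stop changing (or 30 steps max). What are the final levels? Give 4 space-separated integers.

Step 1: flows [2->0,3->0,1->3] -> levels [4 10 8 3]
Step 2: flows [2->0,0->3,1->3] -> levels [4 9 7 5]
Step 3: flows [2->0,3->0,1->3] -> levels [6 8 6 5]
Step 4: flows [0=2,0->3,1->3] -> levels [5 7 6 7]
Step 5: flows [2->0,3->0,1=3] -> levels [7 7 5 6]
Step 6: flows [0->2,0->3,1->3] -> levels [5 6 6 8]
Step 7: flows [2->0,3->0,3->1] -> levels [7 7 5 6]
  -> period-2 cycle: step 7 state = step 5 state; never stabilizes
  -> state at step 30: (30-5) mod 2 = 1, same as step 6 -> [5 6 6 8]

Answer: 5 6 6 8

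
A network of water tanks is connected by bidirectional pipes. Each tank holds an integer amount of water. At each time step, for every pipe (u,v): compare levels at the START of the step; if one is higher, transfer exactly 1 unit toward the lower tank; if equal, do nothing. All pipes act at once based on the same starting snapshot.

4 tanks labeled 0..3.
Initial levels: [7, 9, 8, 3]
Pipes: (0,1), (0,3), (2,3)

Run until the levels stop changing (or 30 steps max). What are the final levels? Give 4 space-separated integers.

Answer: 6 7 6 8

Derivation:
Step 1: flows [1->0,0->3,2->3] -> levels [7 8 7 5]
Step 2: flows [1->0,0->3,2->3] -> levels [7 7 6 7]
Step 3: flows [0=1,0=3,3->2] -> levels [7 7 7 6]
Step 4: flows [0=1,0->3,2->3] -> levels [6 7 6 8]
Step 5: flows [1->0,3->0,3->2] -> levels [8 6 7 6]
Step 6: flows [0->1,0->3,2->3] -> levels [6 7 6 8]
  -> period-2 cycle: step 6 state = step 4 state; never stabilizes
  -> state at step 30: (30-4) mod 2 = 0, same as step 4 -> [6 7 6 8]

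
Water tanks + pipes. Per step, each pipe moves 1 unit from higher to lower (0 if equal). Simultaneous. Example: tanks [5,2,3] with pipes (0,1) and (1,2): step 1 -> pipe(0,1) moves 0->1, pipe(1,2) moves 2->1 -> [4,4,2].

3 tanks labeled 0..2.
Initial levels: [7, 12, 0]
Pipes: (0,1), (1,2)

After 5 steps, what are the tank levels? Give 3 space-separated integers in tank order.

Answer: 7 7 5

Derivation:
Step 1: flows [1->0,1->2] -> levels [8 10 1]
Step 2: flows [1->0,1->2] -> levels [9 8 2]
Step 3: flows [0->1,1->2] -> levels [8 8 3]
Step 4: flows [0=1,1->2] -> levels [8 7 4]
Step 5: flows [0->1,1->2] -> levels [7 7 5]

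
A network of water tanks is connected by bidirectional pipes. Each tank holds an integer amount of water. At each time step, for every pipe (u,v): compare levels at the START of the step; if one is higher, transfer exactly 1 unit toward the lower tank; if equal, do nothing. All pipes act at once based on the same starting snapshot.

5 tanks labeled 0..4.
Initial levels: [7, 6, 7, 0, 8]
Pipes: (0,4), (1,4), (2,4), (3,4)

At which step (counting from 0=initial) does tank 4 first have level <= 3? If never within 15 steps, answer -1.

Step 1: flows [4->0,4->1,4->2,4->3] -> levels [8 7 8 1 4]
Step 2: flows [0->4,1->4,2->4,4->3] -> levels [7 6 7 2 6]
Step 3: flows [0->4,1=4,2->4,4->3] -> levels [6 6 6 3 7]
Step 4: flows [4->0,4->1,4->2,4->3] -> levels [7 7 7 4 3]
Tank 4 first reaches <=3 at step 4

Answer: 4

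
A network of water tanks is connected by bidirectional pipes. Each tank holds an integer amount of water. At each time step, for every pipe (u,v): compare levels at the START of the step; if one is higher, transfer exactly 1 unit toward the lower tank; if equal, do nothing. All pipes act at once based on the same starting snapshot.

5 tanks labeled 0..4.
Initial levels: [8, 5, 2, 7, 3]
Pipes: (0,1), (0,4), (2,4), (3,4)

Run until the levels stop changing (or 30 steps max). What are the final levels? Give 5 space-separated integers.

Answer: 4 6 4 4 7

Derivation:
Step 1: flows [0->1,0->4,4->2,3->4] -> levels [6 6 3 6 4]
Step 2: flows [0=1,0->4,4->2,3->4] -> levels [5 6 4 5 5]
Step 3: flows [1->0,0=4,4->2,3=4] -> levels [6 5 5 5 4]
Step 4: flows [0->1,0->4,2->4,3->4] -> levels [4 6 4 4 7]
Step 5: flows [1->0,4->0,4->2,4->3] -> levels [6 5 5 5 4]
  -> period-2 cycle: step 5 state = step 3 state; never stabilizes
  -> state at step 30: (30-3) mod 2 = 1, same as step 4 -> [4 6 4 4 7]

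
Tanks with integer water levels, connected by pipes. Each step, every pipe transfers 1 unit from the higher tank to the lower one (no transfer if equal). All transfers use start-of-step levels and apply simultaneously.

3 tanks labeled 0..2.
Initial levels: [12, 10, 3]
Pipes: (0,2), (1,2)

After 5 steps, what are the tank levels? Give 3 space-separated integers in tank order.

Step 1: flows [0->2,1->2] -> levels [11 9 5]
Step 2: flows [0->2,1->2] -> levels [10 8 7]
Step 3: flows [0->2,1->2] -> levels [9 7 9]
Step 4: flows [0=2,2->1] -> levels [9 8 8]
Step 5: flows [0->2,1=2] -> levels [8 8 9]

Answer: 8 8 9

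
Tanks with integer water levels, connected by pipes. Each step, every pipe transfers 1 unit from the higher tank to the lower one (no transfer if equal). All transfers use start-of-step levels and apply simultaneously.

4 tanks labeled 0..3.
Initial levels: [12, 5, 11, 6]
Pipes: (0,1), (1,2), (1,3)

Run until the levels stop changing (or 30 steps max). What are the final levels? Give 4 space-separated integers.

Step 1: flows [0->1,2->1,3->1] -> levels [11 8 10 5]
Step 2: flows [0->1,2->1,1->3] -> levels [10 9 9 6]
Step 3: flows [0->1,1=2,1->3] -> levels [9 9 9 7]
Step 4: flows [0=1,1=2,1->3] -> levels [9 8 9 8]
Step 5: flows [0->1,2->1,1=3] -> levels [8 10 8 8]
Step 6: flows [1->0,1->2,1->3] -> levels [9 7 9 9]
Step 7: flows [0->1,2->1,3->1] -> levels [8 10 8 8]
  -> period-2 cycle: step 7 state = step 5 state; never stabilizes
  -> state at step 30: (30-5) mod 2 = 1, same as step 6 -> [9 7 9 9]

Answer: 9 7 9 9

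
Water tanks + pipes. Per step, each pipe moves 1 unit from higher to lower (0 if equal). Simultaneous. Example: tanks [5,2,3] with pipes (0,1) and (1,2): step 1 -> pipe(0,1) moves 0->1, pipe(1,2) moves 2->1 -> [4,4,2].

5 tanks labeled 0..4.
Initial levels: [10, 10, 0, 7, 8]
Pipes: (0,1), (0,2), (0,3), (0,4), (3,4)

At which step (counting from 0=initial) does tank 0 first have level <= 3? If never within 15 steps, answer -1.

Answer: -1

Derivation:
Step 1: flows [0=1,0->2,0->3,0->4,4->3] -> levels [7 10 1 9 8]
Step 2: flows [1->0,0->2,3->0,4->0,3->4] -> levels [9 9 2 7 8]
Step 3: flows [0=1,0->2,0->3,0->4,4->3] -> levels [6 9 3 9 8]
Step 4: flows [1->0,0->2,3->0,4->0,3->4] -> levels [8 8 4 7 8]
Step 5: flows [0=1,0->2,0->3,0=4,4->3] -> levels [6 8 5 9 7]
Step 6: flows [1->0,0->2,3->0,4->0,3->4] -> levels [8 7 6 7 7]
Step 7: flows [0->1,0->2,0->3,0->4,3=4] -> levels [4 8 7 8 8]
Step 8: flows [1->0,2->0,3->0,4->0,3=4] -> levels [8 7 6 7 7]
  -> period-2 cycle (repeats step 6); tank 0 never drops to <=3
Tank 0 never reaches <=3 within 15 steps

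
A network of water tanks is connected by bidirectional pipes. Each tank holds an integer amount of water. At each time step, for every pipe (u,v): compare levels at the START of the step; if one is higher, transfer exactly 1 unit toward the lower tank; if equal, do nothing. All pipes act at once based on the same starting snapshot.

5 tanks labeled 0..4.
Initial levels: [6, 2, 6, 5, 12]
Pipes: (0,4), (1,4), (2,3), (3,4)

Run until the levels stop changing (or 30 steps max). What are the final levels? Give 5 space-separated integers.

Answer: 7 6 6 7 5

Derivation:
Step 1: flows [4->0,4->1,2->3,4->3] -> levels [7 3 5 7 9]
Step 2: flows [4->0,4->1,3->2,4->3] -> levels [8 4 6 7 6]
Step 3: flows [0->4,4->1,3->2,3->4] -> levels [7 5 7 5 7]
Step 4: flows [0=4,4->1,2->3,4->3] -> levels [7 6 6 7 5]
Step 5: flows [0->4,1->4,3->2,3->4] -> levels [6 5 7 5 8]
Step 6: flows [4->0,4->1,2->3,4->3] -> levels [7 6 6 7 5]
  -> period-2 cycle: step 6 state = step 4 state; never stabilizes
  -> state at step 30: (30-4) mod 2 = 0, same as step 4 -> [7 6 6 7 5]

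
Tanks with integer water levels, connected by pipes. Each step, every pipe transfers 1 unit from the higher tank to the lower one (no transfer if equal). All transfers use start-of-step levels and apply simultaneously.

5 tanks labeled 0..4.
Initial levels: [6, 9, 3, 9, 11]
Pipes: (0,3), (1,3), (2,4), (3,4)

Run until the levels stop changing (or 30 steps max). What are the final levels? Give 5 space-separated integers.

Answer: 9 9 6 6 8

Derivation:
Step 1: flows [3->0,1=3,4->2,4->3] -> levels [7 9 4 9 9]
Step 2: flows [3->0,1=3,4->2,3=4] -> levels [8 9 5 8 8]
Step 3: flows [0=3,1->3,4->2,3=4] -> levels [8 8 6 9 7]
Step 4: flows [3->0,3->1,4->2,3->4] -> levels [9 9 7 6 7]
Step 5: flows [0->3,1->3,2=4,4->3] -> levels [8 8 7 9 6]
Step 6: flows [3->0,3->1,2->4,3->4] -> levels [9 9 6 6 8]
Step 7: flows [0->3,1->3,4->2,4->3] -> levels [8 8 7 9 6]
  -> period-2 cycle: step 7 state = step 5 state; never stabilizes
  -> state at step 30: (30-5) mod 2 = 1, same as step 6 -> [9 9 6 6 8]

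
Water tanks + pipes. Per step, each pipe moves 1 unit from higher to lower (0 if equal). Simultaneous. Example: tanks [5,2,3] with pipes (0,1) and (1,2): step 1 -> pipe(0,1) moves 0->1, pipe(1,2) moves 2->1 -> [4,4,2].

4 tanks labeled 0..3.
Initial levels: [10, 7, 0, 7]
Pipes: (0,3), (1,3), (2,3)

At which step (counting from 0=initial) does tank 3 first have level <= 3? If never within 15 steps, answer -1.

Step 1: flows [0->3,1=3,3->2] -> levels [9 7 1 7]
Step 2: flows [0->3,1=3,3->2] -> levels [8 7 2 7]
Step 3: flows [0->3,1=3,3->2] -> levels [7 7 3 7]
Step 4: flows [0=3,1=3,3->2] -> levels [7 7 4 6]
Step 5: flows [0->3,1->3,3->2] -> levels [6 6 5 7]
Step 6: flows [3->0,3->1,3->2] -> levels [7 7 6 4]
Step 7: flows [0->3,1->3,2->3] -> levels [6 6 5 7]
  -> period-2 cycle (repeats step 5); tank 3 never drops to <=3
Tank 3 never reaches <=3 within 15 steps

Answer: -1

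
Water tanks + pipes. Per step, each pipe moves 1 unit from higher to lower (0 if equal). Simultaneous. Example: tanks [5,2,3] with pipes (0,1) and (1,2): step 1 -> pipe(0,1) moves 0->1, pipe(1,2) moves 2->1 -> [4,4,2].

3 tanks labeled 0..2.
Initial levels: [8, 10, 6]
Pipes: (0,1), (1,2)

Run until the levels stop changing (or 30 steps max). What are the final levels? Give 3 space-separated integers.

Step 1: flows [1->0,1->2] -> levels [9 8 7]
Step 2: flows [0->1,1->2] -> levels [8 8 8]
Step 3: flows [0=1,1=2] -> levels [8 8 8]
  -> stable (no change)

Answer: 8 8 8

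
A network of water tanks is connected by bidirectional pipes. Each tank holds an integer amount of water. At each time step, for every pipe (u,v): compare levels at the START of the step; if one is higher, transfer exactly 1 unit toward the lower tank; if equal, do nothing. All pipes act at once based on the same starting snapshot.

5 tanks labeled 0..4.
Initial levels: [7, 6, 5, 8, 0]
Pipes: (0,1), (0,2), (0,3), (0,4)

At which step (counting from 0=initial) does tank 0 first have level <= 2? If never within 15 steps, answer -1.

Step 1: flows [0->1,0->2,3->0,0->4] -> levels [5 7 6 7 1]
Step 2: flows [1->0,2->0,3->0,0->4] -> levels [7 6 5 6 2]
Step 3: flows [0->1,0->2,0->3,0->4] -> levels [3 7 6 7 3]
Step 4: flows [1->0,2->0,3->0,0=4] -> levels [6 6 5 6 3]
Step 5: flows [0=1,0->2,0=3,0->4] -> levels [4 6 6 6 4]
Step 6: flows [1->0,2->0,3->0,0=4] -> levels [7 5 5 5 4]
Step 7: flows [0->1,0->2,0->3,0->4] -> levels [3 6 6 6 5]
Step 8: flows [1->0,2->0,3->0,4->0] -> levels [7 5 5 5 4]
  -> period-2 cycle (repeats step 6); tank 0 never drops to <=2
Tank 0 never reaches <=2 within 15 steps

Answer: -1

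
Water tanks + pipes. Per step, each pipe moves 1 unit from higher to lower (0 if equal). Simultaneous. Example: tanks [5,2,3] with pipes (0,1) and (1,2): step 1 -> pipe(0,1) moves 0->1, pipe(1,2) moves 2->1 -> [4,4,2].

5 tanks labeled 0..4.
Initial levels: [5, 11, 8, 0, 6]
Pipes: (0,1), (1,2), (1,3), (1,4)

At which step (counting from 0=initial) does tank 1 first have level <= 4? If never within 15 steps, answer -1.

Answer: 4

Derivation:
Step 1: flows [1->0,1->2,1->3,1->4] -> levels [6 7 9 1 7]
Step 2: flows [1->0,2->1,1->3,1=4] -> levels [7 6 8 2 7]
Step 3: flows [0->1,2->1,1->3,4->1] -> levels [6 8 7 3 6]
Step 4: flows [1->0,1->2,1->3,1->4] -> levels [7 4 8 4 7]
Tank 1 first reaches <=4 at step 4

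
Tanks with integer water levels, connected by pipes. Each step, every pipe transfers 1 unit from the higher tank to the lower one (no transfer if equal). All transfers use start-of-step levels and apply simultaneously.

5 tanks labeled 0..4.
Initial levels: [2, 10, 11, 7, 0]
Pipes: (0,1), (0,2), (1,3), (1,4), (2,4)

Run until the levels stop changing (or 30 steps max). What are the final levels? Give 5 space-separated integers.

Answer: 5 7 7 6 5

Derivation:
Step 1: flows [1->0,2->0,1->3,1->4,2->4] -> levels [4 7 9 8 2]
Step 2: flows [1->0,2->0,3->1,1->4,2->4] -> levels [6 6 7 7 4]
Step 3: flows [0=1,2->0,3->1,1->4,2->4] -> levels [7 6 5 6 6]
Step 4: flows [0->1,0->2,1=3,1=4,4->2] -> levels [5 7 7 6 5]
Step 5: flows [1->0,2->0,1->3,1->4,2->4] -> levels [7 4 5 7 7]
Step 6: flows [0->1,0->2,3->1,4->1,4->2] -> levels [5 7 7 6 5]
  -> period-2 cycle: step 6 state = step 4 state; never stabilizes
  -> state at step 30: (30-4) mod 2 = 0, same as step 4 -> [5 7 7 6 5]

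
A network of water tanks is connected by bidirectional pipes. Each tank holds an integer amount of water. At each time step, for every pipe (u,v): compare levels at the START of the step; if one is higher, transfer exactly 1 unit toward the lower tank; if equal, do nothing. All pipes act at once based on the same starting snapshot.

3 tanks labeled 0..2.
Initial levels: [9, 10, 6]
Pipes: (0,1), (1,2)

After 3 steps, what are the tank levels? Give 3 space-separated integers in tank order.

Step 1: flows [1->0,1->2] -> levels [10 8 7]
Step 2: flows [0->1,1->2] -> levels [9 8 8]
Step 3: flows [0->1,1=2] -> levels [8 9 8]

Answer: 8 9 8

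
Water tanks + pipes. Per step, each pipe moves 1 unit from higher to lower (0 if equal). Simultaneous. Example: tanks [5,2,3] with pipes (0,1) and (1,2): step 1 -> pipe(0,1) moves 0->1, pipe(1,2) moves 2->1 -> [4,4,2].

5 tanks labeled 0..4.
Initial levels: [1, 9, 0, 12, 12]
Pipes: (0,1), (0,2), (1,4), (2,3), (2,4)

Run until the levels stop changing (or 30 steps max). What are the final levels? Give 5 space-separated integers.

Step 1: flows [1->0,0->2,4->1,3->2,4->2] -> levels [1 9 3 11 10]
Step 2: flows [1->0,2->0,4->1,3->2,4->2] -> levels [3 9 4 10 8]
Step 3: flows [1->0,2->0,1->4,3->2,4->2] -> levels [5 7 5 9 8]
Step 4: flows [1->0,0=2,4->1,3->2,4->2] -> levels [6 7 7 8 6]
Step 5: flows [1->0,2->0,1->4,3->2,2->4] -> levels [8 5 6 7 8]
Step 6: flows [0->1,0->2,4->1,3->2,4->2] -> levels [6 7 9 6 6]
Step 7: flows [1->0,2->0,1->4,2->3,2->4] -> levels [8 5 6 7 8]
  -> period-2 cycle: step 7 state = step 5 state; never stabilizes
  -> state at step 30: (30-5) mod 2 = 1, same as step 6 -> [6 7 9 6 6]

Answer: 6 7 9 6 6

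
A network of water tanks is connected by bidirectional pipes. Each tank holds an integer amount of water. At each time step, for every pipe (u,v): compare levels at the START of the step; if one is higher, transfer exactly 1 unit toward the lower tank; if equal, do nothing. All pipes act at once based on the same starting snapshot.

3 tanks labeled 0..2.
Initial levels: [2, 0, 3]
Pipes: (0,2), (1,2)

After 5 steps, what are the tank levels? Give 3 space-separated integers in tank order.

Answer: 2 2 1

Derivation:
Step 1: flows [2->0,2->1] -> levels [3 1 1]
Step 2: flows [0->2,1=2] -> levels [2 1 2]
Step 3: flows [0=2,2->1] -> levels [2 2 1]
Step 4: flows [0->2,1->2] -> levels [1 1 3]
Step 5: flows [2->0,2->1] -> levels [2 2 1]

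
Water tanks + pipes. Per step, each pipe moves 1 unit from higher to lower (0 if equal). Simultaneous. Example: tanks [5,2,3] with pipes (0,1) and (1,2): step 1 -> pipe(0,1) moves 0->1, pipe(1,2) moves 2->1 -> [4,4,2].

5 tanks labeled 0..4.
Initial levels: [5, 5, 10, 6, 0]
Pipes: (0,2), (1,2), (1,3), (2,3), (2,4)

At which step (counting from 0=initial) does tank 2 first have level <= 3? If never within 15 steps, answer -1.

Answer: 5

Derivation:
Step 1: flows [2->0,2->1,3->1,2->3,2->4] -> levels [6 7 6 6 1]
Step 2: flows [0=2,1->2,1->3,2=3,2->4] -> levels [6 5 6 7 2]
Step 3: flows [0=2,2->1,3->1,3->2,2->4] -> levels [6 7 5 5 3]
Step 4: flows [0->2,1->2,1->3,2=3,2->4] -> levels [5 5 6 6 4]
Step 5: flows [2->0,2->1,3->1,2=3,2->4] -> levels [6 7 3 5 5]
Tank 2 first reaches <=3 at step 5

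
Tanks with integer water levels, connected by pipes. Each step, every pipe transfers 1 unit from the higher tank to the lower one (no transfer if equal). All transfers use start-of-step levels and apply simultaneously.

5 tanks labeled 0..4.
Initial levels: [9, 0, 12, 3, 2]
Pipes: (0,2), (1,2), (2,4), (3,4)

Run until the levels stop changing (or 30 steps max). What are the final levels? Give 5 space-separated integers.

Step 1: flows [2->0,2->1,2->4,3->4] -> levels [10 1 9 2 4]
Step 2: flows [0->2,2->1,2->4,4->3] -> levels [9 2 8 3 4]
Step 3: flows [0->2,2->1,2->4,4->3] -> levels [8 3 7 4 4]
Step 4: flows [0->2,2->1,2->4,3=4] -> levels [7 4 6 4 5]
Step 5: flows [0->2,2->1,2->4,4->3] -> levels [6 5 5 5 5]
Step 6: flows [0->2,1=2,2=4,3=4] -> levels [5 5 6 5 5]
Step 7: flows [2->0,2->1,2->4,3=4] -> levels [6 6 3 5 6]
Step 8: flows [0->2,1->2,4->2,4->3] -> levels [5 5 6 6 4]
Step 9: flows [2->0,2->1,2->4,3->4] -> levels [6 6 3 5 6]
  -> period-2 cycle: step 9 state = step 7 state; never stabilizes
  -> state at step 30: (30-7) mod 2 = 1, same as step 8 -> [5 5 6 6 4]

Answer: 5 5 6 6 4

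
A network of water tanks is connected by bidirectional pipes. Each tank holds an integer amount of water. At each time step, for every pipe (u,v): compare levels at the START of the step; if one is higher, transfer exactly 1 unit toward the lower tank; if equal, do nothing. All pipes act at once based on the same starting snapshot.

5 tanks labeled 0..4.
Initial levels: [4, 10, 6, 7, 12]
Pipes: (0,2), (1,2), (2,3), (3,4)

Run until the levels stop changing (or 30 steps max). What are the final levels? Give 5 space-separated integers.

Step 1: flows [2->0,1->2,3->2,4->3] -> levels [5 9 7 7 11]
Step 2: flows [2->0,1->2,2=3,4->3] -> levels [6 8 7 8 10]
Step 3: flows [2->0,1->2,3->2,4->3] -> levels [7 7 8 8 9]
Step 4: flows [2->0,2->1,2=3,4->3] -> levels [8 8 6 9 8]
Step 5: flows [0->2,1->2,3->2,3->4] -> levels [7 7 9 7 9]
Step 6: flows [2->0,2->1,2->3,4->3] -> levels [8 8 6 9 8]
  -> period-2 cycle: step 6 state = step 4 state; never stabilizes
  -> state at step 30: (30-4) mod 2 = 0, same as step 4 -> [8 8 6 9 8]

Answer: 8 8 6 9 8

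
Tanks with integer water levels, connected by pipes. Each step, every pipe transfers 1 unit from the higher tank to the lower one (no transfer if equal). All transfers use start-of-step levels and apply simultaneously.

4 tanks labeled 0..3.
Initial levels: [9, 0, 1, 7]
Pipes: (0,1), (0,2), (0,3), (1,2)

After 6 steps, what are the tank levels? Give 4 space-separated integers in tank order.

Step 1: flows [0->1,0->2,0->3,2->1] -> levels [6 2 1 8]
Step 2: flows [0->1,0->2,3->0,1->2] -> levels [5 2 3 7]
Step 3: flows [0->1,0->2,3->0,2->1] -> levels [4 4 3 6]
Step 4: flows [0=1,0->2,3->0,1->2] -> levels [4 3 5 5]
Step 5: flows [0->1,2->0,3->0,2->1] -> levels [5 5 3 4]
Step 6: flows [0=1,0->2,0->3,1->2] -> levels [3 4 5 5]

Answer: 3 4 5 5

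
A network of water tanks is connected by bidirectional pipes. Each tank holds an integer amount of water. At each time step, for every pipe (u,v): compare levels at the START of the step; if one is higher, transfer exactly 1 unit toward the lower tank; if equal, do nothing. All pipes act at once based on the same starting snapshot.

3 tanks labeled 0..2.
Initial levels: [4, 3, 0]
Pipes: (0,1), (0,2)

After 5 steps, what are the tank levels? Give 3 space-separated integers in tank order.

Step 1: flows [0->1,0->2] -> levels [2 4 1]
Step 2: flows [1->0,0->2] -> levels [2 3 2]
Step 3: flows [1->0,0=2] -> levels [3 2 2]
Step 4: flows [0->1,0->2] -> levels [1 3 3]
Step 5: flows [1->0,2->0] -> levels [3 2 2]

Answer: 3 2 2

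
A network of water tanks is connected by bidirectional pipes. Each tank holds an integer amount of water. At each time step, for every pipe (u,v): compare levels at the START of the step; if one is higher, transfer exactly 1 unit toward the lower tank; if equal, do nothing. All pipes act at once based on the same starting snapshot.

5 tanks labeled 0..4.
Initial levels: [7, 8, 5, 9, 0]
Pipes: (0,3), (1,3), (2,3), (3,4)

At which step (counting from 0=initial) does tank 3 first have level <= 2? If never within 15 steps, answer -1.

Step 1: flows [3->0,3->1,3->2,3->4] -> levels [8 9 6 5 1]
Step 2: flows [0->3,1->3,2->3,3->4] -> levels [7 8 5 7 2]
Step 3: flows [0=3,1->3,3->2,3->4] -> levels [7 7 6 6 3]
Step 4: flows [0->3,1->3,2=3,3->4] -> levels [6 6 6 7 4]
Step 5: flows [3->0,3->1,3->2,3->4] -> levels [7 7 7 3 5]
Step 6: flows [0->3,1->3,2->3,4->3] -> levels [6 6 6 7 4]
  -> period-2 cycle (repeats step 4); tank 3 never drops to <=2
Tank 3 never reaches <=2 within 15 steps

Answer: -1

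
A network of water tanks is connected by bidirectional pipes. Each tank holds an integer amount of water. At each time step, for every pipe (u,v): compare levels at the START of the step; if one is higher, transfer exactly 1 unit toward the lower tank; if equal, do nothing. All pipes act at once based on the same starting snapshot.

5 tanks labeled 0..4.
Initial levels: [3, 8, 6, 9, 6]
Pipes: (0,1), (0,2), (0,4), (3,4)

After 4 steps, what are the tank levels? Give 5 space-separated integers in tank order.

Step 1: flows [1->0,2->0,4->0,3->4] -> levels [6 7 5 8 6]
Step 2: flows [1->0,0->2,0=4,3->4] -> levels [6 6 6 7 7]
Step 3: flows [0=1,0=2,4->0,3=4] -> levels [7 6 6 7 6]
Step 4: flows [0->1,0->2,0->4,3->4] -> levels [4 7 7 6 8]

Answer: 4 7 7 6 8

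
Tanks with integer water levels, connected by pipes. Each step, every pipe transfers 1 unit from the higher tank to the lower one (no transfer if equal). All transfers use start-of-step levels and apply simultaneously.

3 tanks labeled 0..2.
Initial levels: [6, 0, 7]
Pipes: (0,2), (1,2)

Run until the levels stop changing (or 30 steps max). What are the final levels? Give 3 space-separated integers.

Step 1: flows [2->0,2->1] -> levels [7 1 5]
Step 2: flows [0->2,2->1] -> levels [6 2 5]
Step 3: flows [0->2,2->1] -> levels [5 3 5]
Step 4: flows [0=2,2->1] -> levels [5 4 4]
Step 5: flows [0->2,1=2] -> levels [4 4 5]
Step 6: flows [2->0,2->1] -> levels [5 5 3]
Step 7: flows [0->2,1->2] -> levels [4 4 5]
  -> period-2 cycle: step 7 state = step 5 state; never stabilizes
  -> state at step 30: (30-5) mod 2 = 1, same as step 6 -> [5 5 3]

Answer: 5 5 3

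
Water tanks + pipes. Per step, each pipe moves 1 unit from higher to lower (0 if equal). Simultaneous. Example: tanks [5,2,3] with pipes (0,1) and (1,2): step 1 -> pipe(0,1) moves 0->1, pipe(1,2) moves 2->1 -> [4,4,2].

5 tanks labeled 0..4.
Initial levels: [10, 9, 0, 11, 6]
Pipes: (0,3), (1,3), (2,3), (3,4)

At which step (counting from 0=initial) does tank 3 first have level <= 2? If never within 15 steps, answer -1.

Answer: -1

Derivation:
Step 1: flows [3->0,3->1,3->2,3->4] -> levels [11 10 1 7 7]
Step 2: flows [0->3,1->3,3->2,3=4] -> levels [10 9 2 8 7]
Step 3: flows [0->3,1->3,3->2,3->4] -> levels [9 8 3 8 8]
Step 4: flows [0->3,1=3,3->2,3=4] -> levels [8 8 4 8 8]
Step 5: flows [0=3,1=3,3->2,3=4] -> levels [8 8 5 7 8]
Step 6: flows [0->3,1->3,3->2,4->3] -> levels [7 7 6 9 7]
Step 7: flows [3->0,3->1,3->2,3->4] -> levels [8 8 7 5 8]
Step 8: flows [0->3,1->3,2->3,4->3] -> levels [7 7 6 9 7]
  -> period-2 cycle (repeats step 6); tank 3 never drops to <=2
Tank 3 never reaches <=2 within 15 steps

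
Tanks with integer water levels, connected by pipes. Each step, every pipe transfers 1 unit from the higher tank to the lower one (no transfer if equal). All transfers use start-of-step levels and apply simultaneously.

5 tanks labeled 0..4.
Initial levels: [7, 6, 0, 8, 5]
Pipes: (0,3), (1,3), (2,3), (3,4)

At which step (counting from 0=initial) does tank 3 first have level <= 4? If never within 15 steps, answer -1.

Answer: 1

Derivation:
Step 1: flows [3->0,3->1,3->2,3->4] -> levels [8 7 1 4 6]
Tank 3 first reaches <=4 at step 1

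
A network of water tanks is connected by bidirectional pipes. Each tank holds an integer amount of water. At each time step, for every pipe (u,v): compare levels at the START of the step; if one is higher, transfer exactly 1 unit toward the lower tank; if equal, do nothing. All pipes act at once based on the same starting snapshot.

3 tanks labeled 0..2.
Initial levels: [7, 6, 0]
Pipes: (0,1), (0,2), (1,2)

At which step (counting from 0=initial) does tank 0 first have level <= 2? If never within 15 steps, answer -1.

Answer: -1

Derivation:
Step 1: flows [0->1,0->2,1->2] -> levels [5 6 2]
Step 2: flows [1->0,0->2,1->2] -> levels [5 4 4]
Step 3: flows [0->1,0->2,1=2] -> levels [3 5 5]
Step 4: flows [1->0,2->0,1=2] -> levels [5 4 4]
  -> period-2 cycle (repeats step 2); tank 0 never drops to <=2
Tank 0 never reaches <=2 within 15 steps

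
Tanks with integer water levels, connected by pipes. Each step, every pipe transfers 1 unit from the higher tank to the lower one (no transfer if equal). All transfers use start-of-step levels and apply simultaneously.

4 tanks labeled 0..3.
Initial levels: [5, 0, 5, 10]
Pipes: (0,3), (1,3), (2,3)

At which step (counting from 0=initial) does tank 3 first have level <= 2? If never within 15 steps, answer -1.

Step 1: flows [3->0,3->1,3->2] -> levels [6 1 6 7]
Step 2: flows [3->0,3->1,3->2] -> levels [7 2 7 4]
Step 3: flows [0->3,3->1,2->3] -> levels [6 3 6 5]
Step 4: flows [0->3,3->1,2->3] -> levels [5 4 5 6]
Step 5: flows [3->0,3->1,3->2] -> levels [6 5 6 3]
Step 6: flows [0->3,1->3,2->3] -> levels [5 4 5 6]
  -> period-2 cycle (repeats step 4); tank 3 never drops to <=2
Tank 3 never reaches <=2 within 15 steps

Answer: -1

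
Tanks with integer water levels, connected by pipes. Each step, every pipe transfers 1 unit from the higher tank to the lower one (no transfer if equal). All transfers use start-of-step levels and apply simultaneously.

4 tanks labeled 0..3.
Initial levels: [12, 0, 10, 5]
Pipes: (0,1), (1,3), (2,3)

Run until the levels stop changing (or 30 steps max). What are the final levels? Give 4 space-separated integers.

Step 1: flows [0->1,3->1,2->3] -> levels [11 2 9 5]
Step 2: flows [0->1,3->1,2->3] -> levels [10 4 8 5]
Step 3: flows [0->1,3->1,2->3] -> levels [9 6 7 5]
Step 4: flows [0->1,1->3,2->3] -> levels [8 6 6 7]
Step 5: flows [0->1,3->1,3->2] -> levels [7 8 7 5]
Step 6: flows [1->0,1->3,2->3] -> levels [8 6 6 7]
  -> period-2 cycle: step 6 state = step 4 state; never stabilizes
  -> state at step 30: (30-4) mod 2 = 0, same as step 4 -> [8 6 6 7]

Answer: 8 6 6 7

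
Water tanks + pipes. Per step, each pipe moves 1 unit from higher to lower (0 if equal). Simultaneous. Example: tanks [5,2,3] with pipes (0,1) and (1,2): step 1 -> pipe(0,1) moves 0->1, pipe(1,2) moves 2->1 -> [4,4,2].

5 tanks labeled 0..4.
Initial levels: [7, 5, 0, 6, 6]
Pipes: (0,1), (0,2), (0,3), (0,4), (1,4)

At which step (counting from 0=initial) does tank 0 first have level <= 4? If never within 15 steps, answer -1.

Step 1: flows [0->1,0->2,0->3,0->4,4->1] -> levels [3 7 1 7 6]
Tank 0 first reaches <=4 at step 1

Answer: 1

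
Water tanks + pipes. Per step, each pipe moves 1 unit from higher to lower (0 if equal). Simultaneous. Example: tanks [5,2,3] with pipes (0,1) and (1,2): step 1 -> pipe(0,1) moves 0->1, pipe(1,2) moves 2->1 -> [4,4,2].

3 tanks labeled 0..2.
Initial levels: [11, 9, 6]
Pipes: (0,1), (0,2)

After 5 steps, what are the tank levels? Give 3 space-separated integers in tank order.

Step 1: flows [0->1,0->2] -> levels [9 10 7]
Step 2: flows [1->0,0->2] -> levels [9 9 8]
Step 3: flows [0=1,0->2] -> levels [8 9 9]
Step 4: flows [1->0,2->0] -> levels [10 8 8]
Step 5: flows [0->1,0->2] -> levels [8 9 9]

Answer: 8 9 9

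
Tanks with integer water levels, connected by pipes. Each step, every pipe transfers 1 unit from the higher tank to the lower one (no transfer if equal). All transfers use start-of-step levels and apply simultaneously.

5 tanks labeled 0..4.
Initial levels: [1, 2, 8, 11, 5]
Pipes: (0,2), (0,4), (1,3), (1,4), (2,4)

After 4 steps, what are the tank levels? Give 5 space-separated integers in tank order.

Answer: 5 7 5 7 3

Derivation:
Step 1: flows [2->0,4->0,3->1,4->1,2->4] -> levels [3 4 6 10 4]
Step 2: flows [2->0,4->0,3->1,1=4,2->4] -> levels [5 5 4 9 4]
Step 3: flows [0->2,0->4,3->1,1->4,2=4] -> levels [3 5 5 8 6]
Step 4: flows [2->0,4->0,3->1,4->1,4->2] -> levels [5 7 5 7 3]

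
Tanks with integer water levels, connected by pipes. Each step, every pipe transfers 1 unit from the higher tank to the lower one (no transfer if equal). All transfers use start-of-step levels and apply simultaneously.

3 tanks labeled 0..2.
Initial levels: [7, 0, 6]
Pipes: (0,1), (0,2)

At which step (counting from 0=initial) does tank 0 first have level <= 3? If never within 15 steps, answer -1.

Step 1: flows [0->1,0->2] -> levels [5 1 7]
Step 2: flows [0->1,2->0] -> levels [5 2 6]
Step 3: flows [0->1,2->0] -> levels [5 3 5]
Step 4: flows [0->1,0=2] -> levels [4 4 5]
Step 5: flows [0=1,2->0] -> levels [5 4 4]
Step 6: flows [0->1,0->2] -> levels [3 5 5]
Tank 0 first reaches <=3 at step 6

Answer: 6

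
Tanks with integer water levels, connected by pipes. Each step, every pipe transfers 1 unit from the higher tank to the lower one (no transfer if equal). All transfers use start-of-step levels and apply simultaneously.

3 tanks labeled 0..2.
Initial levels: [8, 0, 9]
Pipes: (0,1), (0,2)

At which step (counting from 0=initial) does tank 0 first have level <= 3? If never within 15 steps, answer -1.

Step 1: flows [0->1,2->0] -> levels [8 1 8]
Step 2: flows [0->1,0=2] -> levels [7 2 8]
Step 3: flows [0->1,2->0] -> levels [7 3 7]
Step 4: flows [0->1,0=2] -> levels [6 4 7]
Step 5: flows [0->1,2->0] -> levels [6 5 6]
Step 6: flows [0->1,0=2] -> levels [5 6 6]
Step 7: flows [1->0,2->0] -> levels [7 5 5]
Step 8: flows [0->1,0->2] -> levels [5 6 6]
  -> period-2 cycle (repeats step 6); tank 0 never drops to <=3
Tank 0 never reaches <=3 within 15 steps

Answer: -1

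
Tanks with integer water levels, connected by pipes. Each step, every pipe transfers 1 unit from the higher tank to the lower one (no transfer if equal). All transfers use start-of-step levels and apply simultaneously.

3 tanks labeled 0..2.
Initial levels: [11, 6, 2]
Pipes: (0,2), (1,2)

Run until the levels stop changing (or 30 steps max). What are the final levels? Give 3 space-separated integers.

Answer: 7 7 5

Derivation:
Step 1: flows [0->2,1->2] -> levels [10 5 4]
Step 2: flows [0->2,1->2] -> levels [9 4 6]
Step 3: flows [0->2,2->1] -> levels [8 5 6]
Step 4: flows [0->2,2->1] -> levels [7 6 6]
Step 5: flows [0->2,1=2] -> levels [6 6 7]
Step 6: flows [2->0,2->1] -> levels [7 7 5]
Step 7: flows [0->2,1->2] -> levels [6 6 7]
  -> period-2 cycle: step 7 state = step 5 state; never stabilizes
  -> state at step 30: (30-5) mod 2 = 1, same as step 6 -> [7 7 5]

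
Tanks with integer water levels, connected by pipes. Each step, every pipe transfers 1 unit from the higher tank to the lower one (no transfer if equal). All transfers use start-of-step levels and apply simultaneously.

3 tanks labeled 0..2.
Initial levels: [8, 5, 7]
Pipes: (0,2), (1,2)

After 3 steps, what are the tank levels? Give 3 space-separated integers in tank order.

Step 1: flows [0->2,2->1] -> levels [7 6 7]
Step 2: flows [0=2,2->1] -> levels [7 7 6]
Step 3: flows [0->2,1->2] -> levels [6 6 8]

Answer: 6 6 8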